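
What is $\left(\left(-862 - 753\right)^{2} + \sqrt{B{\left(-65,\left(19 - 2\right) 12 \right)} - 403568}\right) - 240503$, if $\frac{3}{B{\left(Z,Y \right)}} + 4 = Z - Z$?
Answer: $2367722 + \frac{5 i \sqrt{64571}}{2} \approx 2.3677 \cdot 10^{6} + 635.27 i$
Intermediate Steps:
$B{\left(Z,Y \right)} = - \frac{3}{4}$ ($B{\left(Z,Y \right)} = \frac{3}{-4 + \left(Z - Z\right)} = \frac{3}{-4 + 0} = \frac{3}{-4} = 3 \left(- \frac{1}{4}\right) = - \frac{3}{4}$)
$\left(\left(-862 - 753\right)^{2} + \sqrt{B{\left(-65,\left(19 - 2\right) 12 \right)} - 403568}\right) - 240503 = \left(\left(-862 - 753\right)^{2} + \sqrt{- \frac{3}{4} - 403568}\right) - 240503 = \left(\left(-1615\right)^{2} + \sqrt{- \frac{1614275}{4}}\right) - 240503 = \left(2608225 + \frac{5 i \sqrt{64571}}{2}\right) - 240503 = 2367722 + \frac{5 i \sqrt{64571}}{2}$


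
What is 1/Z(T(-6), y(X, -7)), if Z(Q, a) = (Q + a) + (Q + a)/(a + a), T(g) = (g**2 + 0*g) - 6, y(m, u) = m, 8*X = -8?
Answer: 2/29 ≈ 0.068966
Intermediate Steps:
X = -1 (X = (1/8)*(-8) = -1)
T(g) = -6 + g**2 (T(g) = (g**2 + 0) - 6 = g**2 - 6 = -6 + g**2)
Z(Q, a) = Q + a + (Q + a)/(2*a) (Z(Q, a) = (Q + a) + (Q + a)/((2*a)) = (Q + a) + (Q + a)*(1/(2*a)) = (Q + a) + (Q + a)/(2*a) = Q + a + (Q + a)/(2*a))
1/Z(T(-6), y(X, -7)) = 1/(1/2 + (-6 + (-6)**2) - 1 + (1/2)*(-6 + (-6)**2)/(-1)) = 1/(1/2 + (-6 + 36) - 1 + (1/2)*(-6 + 36)*(-1)) = 1/(1/2 + 30 - 1 + (1/2)*30*(-1)) = 1/(1/2 + 30 - 1 - 15) = 1/(29/2) = 2/29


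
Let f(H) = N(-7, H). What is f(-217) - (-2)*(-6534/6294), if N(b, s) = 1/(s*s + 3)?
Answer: -102565327/49399508 ≈ -2.0762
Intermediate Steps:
N(b, s) = 1/(3 + s²) (N(b, s) = 1/(s² + 3) = 1/(3 + s²))
f(H) = 1/(3 + H²)
f(-217) - (-2)*(-6534/6294) = 1/(3 + (-217)²) - (-2)*(-6534/6294) = 1/(3 + 47089) - (-2)*(-6534*1/6294) = 1/47092 - (-2)*(-1089)/1049 = 1/47092 - 1*2178/1049 = 1/47092 - 2178/1049 = -102565327/49399508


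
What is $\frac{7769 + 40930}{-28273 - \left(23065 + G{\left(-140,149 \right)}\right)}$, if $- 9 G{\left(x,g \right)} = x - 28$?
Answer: $- \frac{20871}{22010} \approx -0.94825$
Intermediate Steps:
$G{\left(x,g \right)} = \frac{28}{9} - \frac{x}{9}$ ($G{\left(x,g \right)} = - \frac{x - 28}{9} = - \frac{-28 + x}{9} = \frac{28}{9} - \frac{x}{9}$)
$\frac{7769 + 40930}{-28273 - \left(23065 + G{\left(-140,149 \right)}\right)} = \frac{7769 + 40930}{-28273 - \left(\frac{207613}{9} + \frac{140}{9}\right)} = \frac{48699}{-28273 - \frac{69251}{3}} = \frac{48699}{- \frac{154070}{3}} = 48699 \left(- \frac{3}{154070}\right) = - \frac{20871}{22010}$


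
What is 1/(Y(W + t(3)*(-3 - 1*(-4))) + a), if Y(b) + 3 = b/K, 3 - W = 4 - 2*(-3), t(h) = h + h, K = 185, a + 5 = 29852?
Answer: 185/5521139 ≈ 3.3508e-5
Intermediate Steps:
a = 29847 (a = -5 + 29852 = 29847)
t(h) = 2*h
W = -7 (W = 3 - (4 - 2*(-3)) = 3 - (4 + 6) = 3 - 1*10 = 3 - 10 = -7)
Y(b) = -3 + b/185
1/(Y(W + t(3)*(-3 - 1*(-4))) + a) = 1/((-3 + (-7 + (2*3)*(-3 - 1*(-4)))/185) + 29847) = 1/((-3 + (-7 + 6*(-3 + 4))/185) + 29847) = 1/((-3 + (-7 + 6*1)/185) + 29847) = 1/((-3 + (-7 + 6)/185) + 29847) = 1/((-3 + (1/185)*(-1)) + 29847) = 1/((-3 - 1/185) + 29847) = 1/(-556/185 + 29847) = 1/(5521139/185) = 185/5521139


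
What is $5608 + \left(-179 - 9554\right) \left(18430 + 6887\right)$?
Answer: $-246404753$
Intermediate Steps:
$5608 + \left(-179 - 9554\right) \left(18430 + 6887\right) = 5608 - 246410361 = -246404753$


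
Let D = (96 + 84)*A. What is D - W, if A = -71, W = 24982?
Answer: -37762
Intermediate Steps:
D = -12780 (D = (96 + 84)*(-71) = 180*(-71) = -12780)
D - W = -12780 - 1*24982 = -12780 - 24982 = -37762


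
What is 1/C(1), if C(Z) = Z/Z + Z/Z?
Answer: ½ ≈ 0.50000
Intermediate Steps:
C(Z) = 2 (C(Z) = 1 + 1 = 2)
1/C(1) = 1/2 = ½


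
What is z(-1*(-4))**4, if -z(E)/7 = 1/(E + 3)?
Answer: 1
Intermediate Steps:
z(E) = -7/(3 + E) (z(E) = -7/(E + 3) = -7/(3 + E))
z(-1*(-4))**4 = (-7/(3 - 1*(-4)))**4 = (-7/(3 + 4))**4 = (-7/7)**4 = (-7*1/7)**4 = (-1)**4 = 1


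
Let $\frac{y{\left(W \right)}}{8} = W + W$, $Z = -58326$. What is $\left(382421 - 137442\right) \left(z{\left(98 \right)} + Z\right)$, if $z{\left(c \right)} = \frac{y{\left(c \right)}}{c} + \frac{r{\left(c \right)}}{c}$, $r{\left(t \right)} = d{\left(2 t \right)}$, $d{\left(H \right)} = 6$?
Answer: $- \frac{99992973439}{7} \approx -1.4285 \cdot 10^{10}$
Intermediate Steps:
$y{\left(W \right)} = 16 W$ ($y{\left(W \right)} = 8 \left(W + W\right) = 8 \cdot 2 W = 16 W$)
$r{\left(t \right)} = 6$
$z{\left(c \right)} = 16 + \frac{6}{c}$ ($z{\left(c \right)} = \frac{16 c}{c} + \frac{6}{c} = 16 + \frac{6}{c}$)
$\left(382421 - 137442\right) \left(z{\left(98 \right)} + Z\right) = \left(382421 - 137442\right) \left(\left(16 + \frac{6}{98}\right) - 58326\right) = 244979 \left(\left(16 + 6 \cdot \frac{1}{98}\right) - 58326\right) = 244979 \left(\left(16 + \frac{3}{49}\right) - 58326\right) = 244979 \left(\frac{787}{49} - 58326\right) = 244979 \left(- \frac{2857187}{49}\right) = - \frac{99992973439}{7}$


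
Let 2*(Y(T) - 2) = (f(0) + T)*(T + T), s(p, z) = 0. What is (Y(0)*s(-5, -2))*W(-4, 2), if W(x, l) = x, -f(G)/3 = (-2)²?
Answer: 0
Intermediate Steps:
f(G) = -12 (f(G) = -3*(-2)² = -3*4 = -12)
Y(T) = 2 + T*(-12 + T) (Y(T) = 2 + ((-12 + T)*(T + T))/2 = 2 + ((-12 + T)*(2*T))/2 = 2 + (2*T*(-12 + T))/2 = 2 + T*(-12 + T))
(Y(0)*s(-5, -2))*W(-4, 2) = ((2 + 0² - 12*0)*0)*(-4) = ((2 + 0 + 0)*0)*(-4) = (2*0)*(-4) = 0*(-4) = 0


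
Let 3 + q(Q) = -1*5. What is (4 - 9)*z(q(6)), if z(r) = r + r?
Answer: 80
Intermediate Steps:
q(Q) = -8 (q(Q) = -3 - 1*5 = -3 - 5 = -8)
z(r) = 2*r
(4 - 9)*z(q(6)) = (4 - 9)*(2*(-8)) = -5*(-16) = 80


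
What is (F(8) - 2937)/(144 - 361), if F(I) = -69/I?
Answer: 23565/1736 ≈ 13.574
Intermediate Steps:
F(I) = -69/I
(F(8) - 2937)/(144 - 361) = (-69/8 - 2937)/(144 - 361) = (-69*⅛ - 2937)/(-217) = (-69/8 - 2937)*(-1/217) = -23565/8*(-1/217) = 23565/1736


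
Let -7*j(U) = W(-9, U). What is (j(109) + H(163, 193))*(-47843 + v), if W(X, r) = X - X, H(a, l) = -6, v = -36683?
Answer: 507156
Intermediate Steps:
W(X, r) = 0
j(U) = 0 (j(U) = -⅐*0 = 0)
(j(109) + H(163, 193))*(-47843 + v) = (0 - 6)*(-47843 - 36683) = -6*(-84526) = 507156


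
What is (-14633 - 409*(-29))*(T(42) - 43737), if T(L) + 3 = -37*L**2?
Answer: 302170176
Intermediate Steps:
T(L) = -3 - 37*L**2
(-14633 - 409*(-29))*(T(42) - 43737) = (-14633 - 409*(-29))*((-3 - 37*42**2) - 43737) = (-14633 + 11861)*((-3 - 37*1764) - 43737) = -2772*((-3 - 65268) - 43737) = -2772*(-65271 - 43737) = -2772*(-109008) = 302170176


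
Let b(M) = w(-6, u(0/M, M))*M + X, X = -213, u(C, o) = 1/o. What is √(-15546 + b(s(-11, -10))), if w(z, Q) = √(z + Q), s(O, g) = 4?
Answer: √(-15759 + 2*I*√23) ≈ 0.0382 + 125.53*I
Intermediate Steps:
w(z, Q) = √(Q + z)
b(M) = -213 + M*√(-6 + 1/M) (b(M) = √(1/M - 6)*M - 213 = √(-6 + 1/M)*M - 213 = M*√(-6 + 1/M) - 213 = -213 + M*√(-6 + 1/M))
√(-15546 + b(s(-11, -10))) = √(-15546 + (-213 + 4*√(-6 + 1/4))) = √(-15546 + (-213 + 4*√(-6 + ¼))) = √(-15546 + (-213 + 4*√(-23/4))) = √(-15546 + (-213 + 4*(I*√23/2))) = √(-15546 + (-213 + 2*I*√23)) = √(-15759 + 2*I*√23)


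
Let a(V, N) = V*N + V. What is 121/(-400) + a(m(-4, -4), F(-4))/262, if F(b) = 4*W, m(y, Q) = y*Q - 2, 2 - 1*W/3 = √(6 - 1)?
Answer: 54149/52400 - 84*√5/131 ≈ -0.40044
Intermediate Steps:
W = 6 - 3*√5 (W = 6 - 3*√(6 - 1) = 6 - 3*√5 ≈ -0.70820)
m(y, Q) = -2 + Q*y (m(y, Q) = Q*y - 2 = -2 + Q*y)
F(b) = 24 - 12*√5 (F(b) = 4*(6 - 3*√5) = 24 - 12*√5)
a(V, N) = V + N*V (a(V, N) = N*V + V = V + N*V)
121/(-400) + a(m(-4, -4), F(-4))/262 = 121/(-400) + ((-2 - 4*(-4))*(1 + (24 - 12*√5)))/262 = 121*(-1/400) + ((-2 + 16)*(25 - 12*√5))*(1/262) = -121/400 + (14*(25 - 12*√5))*(1/262) = -121/400 + (350 - 168*√5)*(1/262) = -121/400 + (175/131 - 84*√5/131) = 54149/52400 - 84*√5/131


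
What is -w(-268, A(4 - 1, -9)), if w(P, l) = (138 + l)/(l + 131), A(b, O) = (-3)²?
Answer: -21/20 ≈ -1.0500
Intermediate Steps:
A(b, O) = 9
w(P, l) = (138 + l)/(131 + l)
-w(-268, A(4 - 1, -9)) = -(138 + 9)/(131 + 9) = -147/140 = -1*21/20 = -21/20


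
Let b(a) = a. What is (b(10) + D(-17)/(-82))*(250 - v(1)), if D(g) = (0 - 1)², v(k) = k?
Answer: 203931/82 ≈ 2487.0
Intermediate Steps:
D(g) = 1 (D(g) = (-1)² = 1)
(b(10) + D(-17)/(-82))*(250 - v(1)) = (10 + 1/(-82))*(250 - 1*1) = (10 + 1*(-1/82))*(250 - 1) = (10 - 1/82)*249 = (819/82)*249 = 203931/82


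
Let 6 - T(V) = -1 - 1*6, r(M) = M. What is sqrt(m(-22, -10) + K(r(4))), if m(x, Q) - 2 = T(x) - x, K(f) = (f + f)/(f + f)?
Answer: sqrt(38) ≈ 6.1644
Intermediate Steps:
T(V) = 13 (T(V) = 6 - (-1 - 1*6) = 6 - (-1 - 6) = 6 - 1*(-7) = 6 + 7 = 13)
K(f) = 1 (K(f) = (2*f)/((2*f)) = (2*f)*(1/(2*f)) = 1)
m(x, Q) = 15 - x (m(x, Q) = 2 + (13 - x) = 15 - x)
sqrt(m(-22, -10) + K(r(4))) = sqrt((15 - 1*(-22)) + 1) = sqrt((15 + 22) + 1) = sqrt(37 + 1) = sqrt(38)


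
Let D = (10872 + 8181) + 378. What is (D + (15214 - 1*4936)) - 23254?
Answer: 6455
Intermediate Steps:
D = 19431 (D = 19053 + 378 = 19431)
(D + (15214 - 1*4936)) - 23254 = (19431 + (15214 - 1*4936)) - 23254 = (19431 + (15214 - 4936)) - 23254 = (19431 + 10278) - 23254 = 29709 - 23254 = 6455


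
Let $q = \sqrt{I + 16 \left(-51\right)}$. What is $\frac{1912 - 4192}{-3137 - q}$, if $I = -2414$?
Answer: $\frac{2384120}{3281333} - \frac{760 i \sqrt{3230}}{3281333} \approx 0.72657 - 0.013163 i$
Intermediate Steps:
$q = i \sqrt{3230}$ ($q = \sqrt{-2414 + 16 \left(-51\right)} = \sqrt{-2414 - 816} = \sqrt{-3230} = i \sqrt{3230} \approx 56.833 i$)
$\frac{1912 - 4192}{-3137 - q} = \frac{1912 - 4192}{-3137 - i \sqrt{3230}} = - \frac{2280}{-3137 - i \sqrt{3230}}$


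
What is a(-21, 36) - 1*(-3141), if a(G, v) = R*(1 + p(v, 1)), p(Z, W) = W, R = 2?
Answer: 3145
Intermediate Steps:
a(G, v) = 4 (a(G, v) = 2*(1 + 1) = 2*2 = 4)
a(-21, 36) - 1*(-3141) = 4 - 1*(-3141) = 4 + 3141 = 3145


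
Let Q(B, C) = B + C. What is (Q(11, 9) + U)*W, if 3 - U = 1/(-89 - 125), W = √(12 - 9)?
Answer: 4923*√3/214 ≈ 39.845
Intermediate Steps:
W = √3 ≈ 1.7320
U = 643/214 (U = 3 - 1/(-89 - 125) = 3 - 1/(-214) = 3 - 1*(-1/214) = 3 + 1/214 = 643/214 ≈ 3.0047)
(Q(11, 9) + U)*W = ((11 + 9) + 643/214)*√3 = (20 + 643/214)*√3 = 4923*√3/214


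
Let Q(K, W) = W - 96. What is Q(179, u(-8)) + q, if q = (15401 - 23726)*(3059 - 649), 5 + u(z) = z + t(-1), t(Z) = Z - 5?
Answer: -20063365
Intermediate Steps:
t(Z) = -5 + Z
u(z) = -11 + z (u(z) = -5 + (z + (-5 - 1)) = -5 + (z - 6) = -5 + (-6 + z) = -11 + z)
Q(K, W) = -96 + W
q = -20063250 (q = -8325*2410 = -20063250)
Q(179, u(-8)) + q = (-96 + (-11 - 8)) - 20063250 = (-96 - 19) - 20063250 = -115 - 20063250 = -20063365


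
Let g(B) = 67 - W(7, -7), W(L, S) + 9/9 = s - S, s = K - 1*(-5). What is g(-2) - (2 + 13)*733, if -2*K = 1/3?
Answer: -65633/6 ≈ -10939.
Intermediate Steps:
K = -1/6 (K = -1/2/3 = -1/2*1/3 = -1/6 ≈ -0.16667)
s = 29/6 (s = -1/6 - 1*(-5) = -1/6 + 5 = 29/6 ≈ 4.8333)
W(L, S) = 23/6 - S (W(L, S) = -1 + (29/6 - S) = 23/6 - S)
g(B) = 337/6 (g(B) = 67 - (23/6 - 1*(-7)) = 67 - (23/6 + 7) = 67 - 1*65/6 = 67 - 65/6 = 337/6)
g(-2) - (2 + 13)*733 = 337/6 - (2 + 13)*733 = 337/6 - 15*733 = 337/6 - 1*10995 = 337/6 - 10995 = -65633/6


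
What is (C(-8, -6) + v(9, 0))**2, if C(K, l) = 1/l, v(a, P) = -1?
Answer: 49/36 ≈ 1.3611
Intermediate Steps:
(C(-8, -6) + v(9, 0))**2 = (1/(-6) - 1)**2 = (-1/6 - 1)**2 = (-7/6)**2 = 49/36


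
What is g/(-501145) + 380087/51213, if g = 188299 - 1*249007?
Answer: 193587738419/25665138885 ≈ 7.5428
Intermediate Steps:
g = -60708 (g = 188299 - 249007 = -60708)
g/(-501145) + 380087/51213 = -60708/(-501145) + 380087/51213 = -60708*(-1/501145) + 380087*(1/51213) = 60708/501145 + 380087/51213 = 193587738419/25665138885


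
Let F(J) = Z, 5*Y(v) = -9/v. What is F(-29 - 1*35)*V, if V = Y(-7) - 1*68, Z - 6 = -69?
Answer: 21339/5 ≈ 4267.8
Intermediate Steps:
Z = -63 (Z = 6 - 69 = -63)
Y(v) = -9/(5*v) (Y(v) = (-9/v)/5 = -9/(5*v))
F(J) = -63
V = -2371/35 (V = -9/5/(-7) - 1*68 = -9/5*(-⅐) - 68 = 9/35 - 68 = -2371/35 ≈ -67.743)
F(-29 - 1*35)*V = -63*(-2371/35) = 21339/5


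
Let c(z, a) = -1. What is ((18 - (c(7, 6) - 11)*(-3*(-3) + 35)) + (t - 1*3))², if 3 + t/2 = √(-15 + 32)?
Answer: 288437 + 2148*√17 ≈ 2.9729e+5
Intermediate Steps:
t = -6 + 2*√17 (t = -6 + 2*√(-15 + 32) = -6 + 2*√17 ≈ 2.2462)
((18 - (c(7, 6) - 11)*(-3*(-3) + 35)) + (t - 1*3))² = ((18 - (-1 - 11)*(-3*(-3) + 35)) + ((-6 + 2*√17) - 1*3))² = ((18 - (-12)*(9 + 35)) + ((-6 + 2*√17) - 3))² = ((18 - (-12)*44) + (-9 + 2*√17))² = ((18 - 1*(-528)) + (-9 + 2*√17))² = ((18 + 528) + (-9 + 2*√17))² = (546 + (-9 + 2*√17))² = (537 + 2*√17)²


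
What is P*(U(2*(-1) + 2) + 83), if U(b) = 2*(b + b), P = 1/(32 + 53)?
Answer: 83/85 ≈ 0.97647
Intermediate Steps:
P = 1/85 ≈ 0.011765
U(b) = 4*b (U(b) = 2*(2*b) = 4*b)
P*(U(2*(-1) + 2) + 83) = (4*(2*(-1) + 2) + 83)/85 = (4*(-2 + 2) + 83)/85 = (4*0 + 83)/85 = (0 + 83)/85 = (1/85)*83 = 83/85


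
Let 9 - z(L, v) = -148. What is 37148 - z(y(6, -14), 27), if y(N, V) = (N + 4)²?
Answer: 36991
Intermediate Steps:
y(N, V) = (4 + N)²
z(L, v) = 157 (z(L, v) = 9 - 1*(-148) = 9 + 148 = 157)
37148 - z(y(6, -14), 27) = 37148 - 1*157 = 37148 - 157 = 36991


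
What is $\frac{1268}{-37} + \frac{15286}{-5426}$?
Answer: $- \frac{3722875}{100381} \approx -37.087$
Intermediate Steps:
$\frac{1268}{-37} + \frac{15286}{-5426} = 1268 \left(- \frac{1}{37}\right) + 15286 \left(- \frac{1}{5426}\right) = - \frac{1268}{37} - \frac{7643}{2713} = - \frac{3722875}{100381}$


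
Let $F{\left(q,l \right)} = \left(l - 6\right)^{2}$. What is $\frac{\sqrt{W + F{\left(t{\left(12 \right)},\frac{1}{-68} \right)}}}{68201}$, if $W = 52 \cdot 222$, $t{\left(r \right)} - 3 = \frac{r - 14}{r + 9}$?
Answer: $\frac{\sqrt{53546737}}{4637668} \approx 0.0015779$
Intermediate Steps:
$t{\left(r \right)} = 3 + \frac{-14 + r}{9 + r}$ ($t{\left(r \right)} = 3 + \frac{r - 14}{r + 9} = 3 + \frac{-14 + r}{9 + r}$)
$W = 11544$
$F{\left(q,l \right)} = \left(-6 + l\right)^{2}$
$\frac{\sqrt{W + F{\left(t{\left(12 \right)},\frac{1}{-68} \right)}}}{68201} = \frac{\sqrt{11544 + \left(-6 + \frac{1}{-68}\right)^{2}}}{68201} = \sqrt{11544 + \left(-6 - \frac{1}{68}\right)^{2}} \cdot \frac{1}{68201} = \sqrt{11544 + \left(- \frac{409}{68}\right)^{2}} \cdot \frac{1}{68201} = \sqrt{11544 + \frac{167281}{4624}} \cdot \frac{1}{68201} = \sqrt{\frac{53546737}{4624}} \cdot \frac{1}{68201} = \frac{\sqrt{53546737}}{68} \cdot \frac{1}{68201} = \frac{\sqrt{53546737}}{4637668}$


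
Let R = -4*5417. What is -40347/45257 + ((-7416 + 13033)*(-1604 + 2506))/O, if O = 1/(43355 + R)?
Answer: 4972745154744159/45257 ≈ 1.0988e+11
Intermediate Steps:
R = -21668
O = 1/21687 (O = 1/(43355 - 21668) = 1/21687 ≈ 4.6111e-5)
-40347/45257 + ((-7416 + 13033)*(-1604 + 2506))/O = -40347/45257 + ((-7416 + 13033)*(-1604 + 2506))/(1/21687) = -40347*1/45257 + (5617*902)*21687 = -40347/45257 + 5066534*21687 = -40347/45257 + 109877922858 = 4972745154744159/45257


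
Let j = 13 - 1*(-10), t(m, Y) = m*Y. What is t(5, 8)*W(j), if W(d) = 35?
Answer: 1400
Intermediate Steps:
t(m, Y) = Y*m
j = 23 (j = 13 + 10 = 23)
t(5, 8)*W(j) = (8*5)*35 = 40*35 = 1400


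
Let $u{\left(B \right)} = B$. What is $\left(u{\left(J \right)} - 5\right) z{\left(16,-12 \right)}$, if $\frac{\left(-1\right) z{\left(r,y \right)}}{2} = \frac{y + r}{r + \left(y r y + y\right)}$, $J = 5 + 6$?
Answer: $- \frac{12}{577} \approx -0.020797$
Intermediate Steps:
$J = 11$
$z{\left(r,y \right)} = - \frac{2 \left(r + y\right)}{r + y + r y^{2}}$ ($z{\left(r,y \right)} = - 2 \frac{y + r}{r + \left(y r y + y\right)} = - 2 \frac{r + y}{r + \left(r y y + y\right)} = - 2 \frac{r + y}{r + \left(r y^{2} + y\right)} = - 2 \frac{r + y}{r + \left(y + r y^{2}\right)} = - 2 \frac{r + y}{r + y + r y^{2}} = - \frac{2 \left(r + y\right)}{r + y + r y^{2}}$)
$\left(u{\left(J \right)} - 5\right) z{\left(16,-12 \right)} = \left(11 - 5\right) \frac{2 \left(\left(-1\right) 16 - -12\right)}{16 - 12 + 16 \left(-12\right)^{2}} = 6 \frac{2 \left(-16 + 12\right)}{16 - 12 + 16 \cdot 144} = 6 \cdot 2 \frac{1}{16 - 12 + 2304} \left(-4\right) = 6 \cdot 2 \cdot \frac{1}{2308} \left(-4\right) = 6 \left(- \frac{2}{577}\right) = - \frac{12}{577}$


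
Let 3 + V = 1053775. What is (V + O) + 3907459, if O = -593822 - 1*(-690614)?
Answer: 5058023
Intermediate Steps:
V = 1053772 (V = -3 + 1053775 = 1053772)
O = 96792 (O = -593822 + 690614 = 96792)
(V + O) + 3907459 = (1053772 + 96792) + 3907459 = 1150564 + 3907459 = 5058023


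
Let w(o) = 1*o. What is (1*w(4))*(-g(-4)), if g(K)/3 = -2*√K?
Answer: 48*I ≈ 48.0*I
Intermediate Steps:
g(K) = -6*√K (g(K) = 3*(-2*√K) = -6*√K)
w(o) = o
(1*w(4))*(-g(-4)) = (1*4)*(-(-6)*√(-4)) = 4*(-(-6)*2*I) = 4*(-(-12)*I) = 4*(12*I) = 48*I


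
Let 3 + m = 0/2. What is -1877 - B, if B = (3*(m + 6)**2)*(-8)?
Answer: -1661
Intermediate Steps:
m = -3 (m = -3 + 0/2 = -3 + 0*(1/2) = -3 + 0 = -3)
B = -216 (B = (3*(-3 + 6)**2)*(-8) = (3*3**2)*(-8) = (3*9)*(-8) = 27*(-8) = -216)
-1877 - B = -1877 - 1*(-216) = -1877 + 216 = -1661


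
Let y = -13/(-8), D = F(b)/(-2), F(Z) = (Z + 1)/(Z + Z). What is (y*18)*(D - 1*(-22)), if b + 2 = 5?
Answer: 2535/4 ≈ 633.75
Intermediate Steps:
b = 3 (b = -2 + 5 = 3)
F(Z) = (1 + Z)/(2*Z) (F(Z) = (1 + Z)/((2*Z)) = (1 + Z)*(1/(2*Z)) = (1 + Z)/(2*Z))
D = -⅓ (D = ((½)*(1 + 3)/3)/(-2) = ((½)*(⅓)*4)*(-½) = (⅔)*(-½) = -⅓ ≈ -0.33333)
y = 13/8 (y = -13*(-⅛) = 13/8 ≈ 1.6250)
(y*18)*(D - 1*(-22)) = ((13/8)*18)*(-⅓ - 1*(-22)) = 117*(-⅓ + 22)/4 = (117/4)*(65/3) = 2535/4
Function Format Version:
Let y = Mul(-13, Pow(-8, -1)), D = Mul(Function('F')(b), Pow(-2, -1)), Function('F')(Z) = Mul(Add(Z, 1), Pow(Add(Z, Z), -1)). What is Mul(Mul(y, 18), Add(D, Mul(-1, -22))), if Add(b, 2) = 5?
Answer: Rational(2535, 4) ≈ 633.75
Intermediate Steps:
b = 3 (b = Add(-2, 5) = 3)
Function('F')(Z) = Mul(Rational(1, 2), Pow(Z, -1), Add(1, Z)) (Function('F')(Z) = Mul(Add(1, Z), Pow(Mul(2, Z), -1)) = Mul(Add(1, Z), Mul(Rational(1, 2), Pow(Z, -1))) = Mul(Rational(1, 2), Pow(Z, -1), Add(1, Z)))
D = Rational(-1, 3) (D = Mul(Mul(Rational(1, 2), Pow(3, -1), Add(1, 3)), Pow(-2, -1)) = Mul(Mul(Rational(1, 2), Rational(1, 3), 4), Rational(-1, 2)) = Mul(Rational(2, 3), Rational(-1, 2)) = Rational(-1, 3) ≈ -0.33333)
y = Rational(13, 8) (y = Mul(-13, Rational(-1, 8)) = Rational(13, 8) ≈ 1.6250)
Mul(Mul(y, 18), Add(D, Mul(-1, -22))) = Mul(Mul(Rational(13, 8), 18), Add(Rational(-1, 3), Mul(-1, -22))) = Mul(Rational(117, 4), Add(Rational(-1, 3), 22)) = Mul(Rational(117, 4), Rational(65, 3)) = Rational(2535, 4)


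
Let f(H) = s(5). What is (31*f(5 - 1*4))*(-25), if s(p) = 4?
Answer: -3100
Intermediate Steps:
f(H) = 4
(31*f(5 - 1*4))*(-25) = (31*4)*(-25) = 124*(-25) = -3100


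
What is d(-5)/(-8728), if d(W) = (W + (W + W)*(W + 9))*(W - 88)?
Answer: -4185/8728 ≈ -0.47949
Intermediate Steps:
d(W) = (-88 + W)*(W + 2*W*(9 + W)) (d(W) = (W + (2*W)*(9 + W))*(-88 + W) = (W + 2*W*(9 + W))*(-88 + W) = (-88 + W)*(W + 2*W*(9 + W)))
d(-5)/(-8728) = -5*(-1672 - 157*(-5) + 2*(-5)²)/(-8728) = -5*(-1672 + 785 + 2*25)*(-1/8728) = -5*(-1672 + 785 + 50)*(-1/8728) = -5*(-837)*(-1/8728) = 4185*(-1/8728) = -4185/8728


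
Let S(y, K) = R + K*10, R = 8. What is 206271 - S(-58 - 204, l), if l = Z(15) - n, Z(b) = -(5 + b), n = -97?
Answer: 205493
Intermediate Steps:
Z(b) = -5 - b
l = 77 (l = (-5 - 1*15) - 1*(-97) = (-5 - 15) + 97 = -20 + 97 = 77)
S(y, K) = 8 + 10*K (S(y, K) = 8 + K*10 = 8 + 10*K)
206271 - S(-58 - 204, l) = 206271 - (8 + 10*77) = 206271 - (8 + 770) = 206271 - 1*778 = 206271 - 778 = 205493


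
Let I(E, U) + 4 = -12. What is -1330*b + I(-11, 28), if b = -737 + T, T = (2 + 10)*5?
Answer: 900394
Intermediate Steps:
I(E, U) = -16 (I(E, U) = -4 - 12 = -16)
T = 60 (T = 12*5 = 60)
b = -677 (b = -737 + 60 = -677)
-1330*b + I(-11, 28) = -1330*(-677) - 16 = 900410 - 16 = 900394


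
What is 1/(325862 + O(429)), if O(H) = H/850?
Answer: 850/276983129 ≈ 3.0688e-6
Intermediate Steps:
O(H) = H/850 (O(H) = H*(1/850) = H/850)
1/(325862 + O(429)) = 1/(325862 + (1/850)*429) = 1/(325862 + 429/850) = 1/(276983129/850) = 850/276983129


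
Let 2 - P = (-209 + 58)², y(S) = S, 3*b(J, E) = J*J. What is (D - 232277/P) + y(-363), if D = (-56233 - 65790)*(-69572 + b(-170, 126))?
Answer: 500248515291352/68397 ≈ 7.3139e+9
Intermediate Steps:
b(J, E) = J²/3 (b(J, E) = (J*J)/3 = J²/3)
D = 21941687768/3 (D = (-56233 - 65790)*(-69572 + (⅓)*(-170)²) = -122023*(-69572 + (⅓)*28900) = -122023*(-69572 + 28900/3) = -122023*(-179816/3) = 21941687768/3 ≈ 7.3139e+9)
P = -22799 (P = 2 - (-209 + 58)² = 2 - 1*(-151)² = 2 - 1*22801 = 2 - 22801 = -22799)
(D - 232277/P) + y(-363) = (21941687768/3 - 232277/(-22799)) - 363 = (21941687768/3 - 232277*(-1/22799)) - 363 = (21941687768/3 + 232277/22799) - 363 = 500248540119463/68397 - 363 = 500248515291352/68397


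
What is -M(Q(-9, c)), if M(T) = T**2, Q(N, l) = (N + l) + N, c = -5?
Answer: -529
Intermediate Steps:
Q(N, l) = l + 2*N
-M(Q(-9, c)) = -(-5 + 2*(-9))**2 = -(-5 - 18)**2 = -1*(-23)**2 = -1*529 = -529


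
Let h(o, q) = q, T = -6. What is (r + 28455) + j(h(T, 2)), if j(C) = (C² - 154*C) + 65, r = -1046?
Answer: 27170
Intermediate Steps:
j(C) = 65 + C² - 154*C
(r + 28455) + j(h(T, 2)) = (-1046 + 28455) + (65 + 2² - 154*2) = 27409 + (65 + 4 - 308) = 27409 - 239 = 27170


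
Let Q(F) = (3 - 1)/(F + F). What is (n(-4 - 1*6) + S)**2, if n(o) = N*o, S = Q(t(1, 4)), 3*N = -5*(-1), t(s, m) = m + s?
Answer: 61009/225 ≈ 271.15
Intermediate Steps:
N = 5/3 (N = (-5*(-1))/3 = (1/3)*5 = 5/3 ≈ 1.6667)
Q(F) = 1/F (Q(F) = 2/((2*F)) = 2*(1/(2*F)) = 1/F)
S = 1/5 (S = 1/(4 + 1) = 1/5 ≈ 0.20000)
n(o) = 5*o/3
(n(-4 - 1*6) + S)**2 = (5*(-4 - 1*6)/3 + 1/5)**2 = (5*(-4 - 6)/3 + 1/5)**2 = ((5/3)*(-10) + 1/5)**2 = (-50/3 + 1/5)**2 = (-247/15)**2 = 61009/225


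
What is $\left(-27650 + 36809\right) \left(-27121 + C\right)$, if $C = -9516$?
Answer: $-335558283$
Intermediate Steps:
$\left(-27650 + 36809\right) \left(-27121 + C\right) = \left(-27650 + 36809\right) \left(-27121 - 9516\right) = 9159 \left(-36637\right) = -335558283$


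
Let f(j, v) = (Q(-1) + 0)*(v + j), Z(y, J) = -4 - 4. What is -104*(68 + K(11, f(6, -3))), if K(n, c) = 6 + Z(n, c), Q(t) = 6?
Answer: -6864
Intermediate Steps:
Z(y, J) = -8
f(j, v) = 6*j + 6*v (f(j, v) = (6 + 0)*(v + j) = 6*(j + v) = 6*j + 6*v)
K(n, c) = -2 (K(n, c) = 6 - 8 = -2)
-104*(68 + K(11, f(6, -3))) = -104*(68 - 2) = -104*66 = -6864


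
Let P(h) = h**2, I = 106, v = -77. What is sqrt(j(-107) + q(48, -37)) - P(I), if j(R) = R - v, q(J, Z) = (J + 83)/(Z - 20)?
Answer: -11236 + I*sqrt(104937)/57 ≈ -11236.0 + 5.6832*I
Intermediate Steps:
q(J, Z) = (83 + J)/(-20 + Z)
j(R) = 77 + R (j(R) = R - 1*(-77) = R + 77 = 77 + R)
sqrt(j(-107) + q(48, -37)) - P(I) = sqrt((77 - 107) + (83 + 48)/(-20 - 37)) - 1*106**2 = sqrt(-30 + 131/(-57)) - 1*11236 = sqrt(-30 - 1/57*131) - 11236 = sqrt(-30 - 131/57) - 11236 = sqrt(-1841/57) - 11236 = I*sqrt(104937)/57 - 11236 = -11236 + I*sqrt(104937)/57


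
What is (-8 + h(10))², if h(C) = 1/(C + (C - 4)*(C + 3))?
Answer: 494209/7744 ≈ 63.818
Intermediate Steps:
h(C) = 1/(C + (-4 + C)*(3 + C))
(-8 + h(10))² = (-8 + 1/(-12 + 10²))² = (-8 + 1/(-12 + 100))² = (-8 + 1/88)² = (-703/88)² = 494209/7744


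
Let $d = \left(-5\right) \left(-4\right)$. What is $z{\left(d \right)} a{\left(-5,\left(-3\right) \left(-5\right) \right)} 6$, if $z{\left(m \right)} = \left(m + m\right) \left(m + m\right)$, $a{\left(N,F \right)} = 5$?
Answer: $48000$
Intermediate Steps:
$d = 20$
$z{\left(m \right)} = 4 m^{2}$ ($z{\left(m \right)} = 2 m 2 m = 4 m^{2}$)
$z{\left(d \right)} a{\left(-5,\left(-3\right) \left(-5\right) \right)} 6 = 4 \cdot 20^{2} \cdot 5 \cdot 6 = 4 \cdot 400 \cdot 5 \cdot 6 = 1600 \cdot 5 \cdot 6 = 8000 \cdot 6 = 48000$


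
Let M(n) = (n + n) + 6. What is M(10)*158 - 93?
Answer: 4015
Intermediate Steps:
M(n) = 6 + 2*n (M(n) = 2*n + 6 = 6 + 2*n)
M(10)*158 - 93 = (6 + 2*10)*158 - 93 = (6 + 20)*158 - 93 = 26*158 - 93 = 4108 - 93 = 4015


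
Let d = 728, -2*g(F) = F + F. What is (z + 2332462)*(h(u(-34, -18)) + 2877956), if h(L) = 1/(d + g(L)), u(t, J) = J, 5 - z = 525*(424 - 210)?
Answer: 4766491686695709/746 ≈ 6.3894e+12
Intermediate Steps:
z = -112345 (z = 5 - 525*(424 - 210) = 5 - 525*214 = 5 - 1*112350 = 5 - 112350 = -112345)
g(F) = -F (g(F) = -(F + F)/2 = -F)
h(L) = 1/(728 - L)
(z + 2332462)*(h(u(-34, -18)) + 2877956) = (-112345 + 2332462)*(-1/(-728 - 18) + 2877956) = 2220117*(-1/(-746) + 2877956) = 2220117*(-1*(-1/746) + 2877956) = 2220117*(1/746 + 2877956) = 2220117*(2146955177/746) = 4766491686695709/746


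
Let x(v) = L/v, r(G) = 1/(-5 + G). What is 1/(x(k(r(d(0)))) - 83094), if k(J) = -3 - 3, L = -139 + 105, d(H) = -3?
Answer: -3/249265 ≈ -1.2035e-5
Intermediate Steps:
L = -34
k(J) = -6
x(v) = -34/v
1/(x(k(r(d(0)))) - 83094) = 1/(-34/(-6) - 83094) = 1/(-34*(-⅙) - 83094) = 1/(17/3 - 83094) = 1/(-249265/3) = -3/249265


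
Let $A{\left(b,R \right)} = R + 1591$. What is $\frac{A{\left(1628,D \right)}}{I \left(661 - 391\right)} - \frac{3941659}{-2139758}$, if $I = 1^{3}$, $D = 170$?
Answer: $\frac{402696814}{48144555} \approx 8.3643$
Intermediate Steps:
$I = 1$
$A{\left(b,R \right)} = 1591 + R$
$\frac{A{\left(1628,D \right)}}{I \left(661 - 391\right)} - \frac{3941659}{-2139758} = \frac{1591 + 170}{1 \left(661 - 391\right)} - \frac{3941659}{-2139758} = \frac{1761}{1 \cdot 270} - - \frac{3941659}{2139758} = \frac{1761}{270} + \frac{3941659}{2139758} = 1761 \cdot \frac{1}{270} + \frac{3941659}{2139758} = \frac{587}{90} + \frac{3941659}{2139758} = \frac{402696814}{48144555}$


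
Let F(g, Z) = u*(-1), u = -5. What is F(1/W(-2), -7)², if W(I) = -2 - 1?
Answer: 25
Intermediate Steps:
W(I) = -3
F(g, Z) = 5 (F(g, Z) = -5*(-1) = 5)
F(1/W(-2), -7)² = 5² = 25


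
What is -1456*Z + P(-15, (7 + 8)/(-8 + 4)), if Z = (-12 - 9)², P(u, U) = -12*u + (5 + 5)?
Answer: -641906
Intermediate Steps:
P(u, U) = 10 - 12*u (P(u, U) = -12*u + 10 = 10 - 12*u)
Z = 441 (Z = (-21)² = 441)
-1456*Z + P(-15, (7 + 8)/(-8 + 4)) = -1456*441 + (10 - 12*(-15)) = -642096 + (10 + 180) = -642096 + 190 = -641906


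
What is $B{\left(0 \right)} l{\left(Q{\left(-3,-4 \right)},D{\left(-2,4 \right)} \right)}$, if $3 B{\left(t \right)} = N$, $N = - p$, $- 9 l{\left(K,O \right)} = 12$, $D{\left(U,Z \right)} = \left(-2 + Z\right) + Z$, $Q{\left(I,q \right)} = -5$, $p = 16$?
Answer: $\frac{64}{9} \approx 7.1111$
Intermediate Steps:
$D{\left(U,Z \right)} = -2 + 2 Z$
$l{\left(K,O \right)} = - \frac{4}{3}$ ($l{\left(K,O \right)} = \left(- \frac{1}{9}\right) 12 = - \frac{4}{3}$)
$N = -16$ ($N = \left(-1\right) 16 = -16$)
$B{\left(t \right)} = - \frac{16}{3}$ ($B{\left(t \right)} = \frac{1}{3} \left(-16\right) = - \frac{16}{3}$)
$B{\left(0 \right)} l{\left(Q{\left(-3,-4 \right)},D{\left(-2,4 \right)} \right)} = \left(- \frac{16}{3}\right) \left(- \frac{4}{3}\right) = \frac{64}{9}$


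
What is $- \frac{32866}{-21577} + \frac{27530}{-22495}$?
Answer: $\frac{29061172}{97074923} \approx 0.29937$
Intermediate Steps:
$- \frac{32866}{-21577} + \frac{27530}{-22495} = \left(-32866\right) \left(- \frac{1}{21577}\right) + 27530 \left(- \frac{1}{22495}\right) = \frac{32866}{21577} - \frac{5506}{4499} = \frac{29061172}{97074923}$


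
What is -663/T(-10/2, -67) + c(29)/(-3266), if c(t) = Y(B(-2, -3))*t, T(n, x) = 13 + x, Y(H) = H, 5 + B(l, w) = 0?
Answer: 181099/14697 ≈ 12.322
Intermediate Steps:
B(l, w) = -5 (B(l, w) = -5 + 0 = -5)
c(t) = -5*t
-663/T(-10/2, -67) + c(29)/(-3266) = -663/(13 - 67) - 5*29/(-3266) = -663/(-54) - 145*(-1/3266) = -663*(-1/54) + 145/3266 = 221/18 + 145/3266 = 181099/14697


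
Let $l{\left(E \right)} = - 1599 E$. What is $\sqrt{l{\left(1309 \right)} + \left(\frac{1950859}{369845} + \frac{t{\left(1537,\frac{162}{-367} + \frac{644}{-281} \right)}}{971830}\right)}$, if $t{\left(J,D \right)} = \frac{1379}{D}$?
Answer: $\frac{i \sqrt{8593395985512535985980548678026264553}}{2026230761401490} \approx 1446.8 i$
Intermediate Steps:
$\sqrt{l{\left(1309 \right)} + \left(\frac{1950859}{369845} + \frac{t{\left(1537,\frac{162}{-367} + \frac{644}{-281} \right)}}{971830}\right)} = \sqrt{\left(-1599\right) 1309 + \left(\frac{1950859}{369845} + \frac{1379 \frac{1}{\frac{162}{-367} + \frac{644}{-281}}}{971830}\right)} = \sqrt{-2093091 + \left(1950859 \cdot \frac{1}{369845} + \frac{1379}{162 \left(- \frac{1}{367}\right) + 644 \left(- \frac{1}{281}\right)} \frac{1}{971830}\right)} = \sqrt{-2093091 + \left(\frac{1950859}{369845} + \frac{1379}{- \frac{162}{367} - \frac{644}{281}} \cdot \frac{1}{971830}\right)} = \sqrt{-2093091 + \left(\frac{1950859}{369845} + \frac{1379}{- \frac{281870}{103127}} \cdot \frac{1}{971830}\right)} = \sqrt{-2093091 + \left(\frac{1950859}{369845} + 1379 \left(- \frac{103127}{281870}\right) \frac{1}{971830}\right)} = \sqrt{-2093091 + \left(\frac{1950859}{369845} - \frac{142212133}{273929722100}\right)} = \sqrt{-2093091 + \frac{106869133455990903}{20262307614014900}} = \sqrt{- \frac{42410746836992605064997}{20262307614014900}} = \frac{i \sqrt{8593395985512535985980548678026264553}}{2026230761401490}$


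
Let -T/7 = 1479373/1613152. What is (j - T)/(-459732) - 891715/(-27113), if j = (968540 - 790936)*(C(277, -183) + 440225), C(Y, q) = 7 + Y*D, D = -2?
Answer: -487818429893376158485/2872496837198976 ≈ -1.6982e+5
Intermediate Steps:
C(Y, q) = 7 - 2*Y (C(Y, q) = 7 + Y*(-2) = 7 - 2*Y)
T = -10355611/1613152 ≈ -6.4195
j = 78088571512 (j = (968540 - 790936)*((7 - 2*277) + 440225) = 177604*((7 - 554) + 440225) = 177604*(-547 + 440225) = 177604*439678 = 78088571512)
(j - T)/(-459732) - 891715/(-27113) = (78088571512 - 1*(-10355611/1613152))/(-459732) - 891715/(-27113) = (78088571512 + 10355611/1613152)*(-1/459732) - 891715*(-1/27113) = (125968735322081435/1613152)*(-1/459732) + 891715/27113 = -17995533617440205/105945370752 + 891715/27113 = -487818429893376158485/2872496837198976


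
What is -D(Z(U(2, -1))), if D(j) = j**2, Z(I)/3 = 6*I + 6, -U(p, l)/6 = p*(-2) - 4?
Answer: -777924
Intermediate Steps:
U(p, l) = 24 + 12*p (U(p, l) = -6*(p*(-2) - 4) = -6*(-2*p - 4) = -6*(-4 - 2*p) = 24 + 12*p)
Z(I) = 18 + 18*I (Z(I) = 3*(6*I + 6) = 3*(6 + 6*I) = 18 + 18*I)
-D(Z(U(2, -1))) = -(18 + 18*(24 + 12*2))**2 = -(18 + 18*(24 + 24))**2 = -(18 + 18*48)**2 = -(18 + 864)**2 = -1*882**2 = -1*777924 = -777924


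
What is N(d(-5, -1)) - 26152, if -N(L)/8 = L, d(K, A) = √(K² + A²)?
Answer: -26152 - 8*√26 ≈ -26193.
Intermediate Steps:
d(K, A) = √(A² + K²)
N(L) = -8*L
N(d(-5, -1)) - 26152 = -8*√((-1)² + (-5)²) - 26152 = -8*√(1 + 25) - 26152 = -8*√26 - 26152 = -26152 - 8*√26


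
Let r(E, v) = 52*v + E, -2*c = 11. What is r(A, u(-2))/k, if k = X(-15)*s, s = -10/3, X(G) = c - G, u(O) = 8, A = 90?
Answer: -1518/95 ≈ -15.979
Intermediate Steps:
c = -11/2 (c = -½*11 = -11/2 ≈ -5.5000)
r(E, v) = E + 52*v
X(G) = -11/2 - G
s = -10/3 (s = -10*⅓ = -10/3 ≈ -3.3333)
k = -95/3 (k = (-11/2 - 1*(-15))*(-10/3) = (-11/2 + 15)*(-10/3) = (19/2)*(-10/3) = -95/3 ≈ -31.667)
r(A, u(-2))/k = (90 + 52*8)/(-95/3) = (90 + 416)*(-3/95) = 506*(-3/95) = -1518/95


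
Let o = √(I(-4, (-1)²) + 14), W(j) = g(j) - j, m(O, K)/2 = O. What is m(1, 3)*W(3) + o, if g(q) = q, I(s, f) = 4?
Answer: 3*√2 ≈ 4.2426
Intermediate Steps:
m(O, K) = 2*O
W(j) = 0 (W(j) = j - j = 0)
o = 3*√2 (o = √(4 + 14) = √18 = 3*√2 ≈ 4.2426)
m(1, 3)*W(3) + o = (2*1)*0 + 3*√2 = 2*0 + 3*√2 = 0 + 3*√2 = 3*√2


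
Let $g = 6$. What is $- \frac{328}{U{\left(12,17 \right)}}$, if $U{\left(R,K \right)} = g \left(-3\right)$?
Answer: $\frac{164}{9} \approx 18.222$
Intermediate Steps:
$U{\left(R,K \right)} = -18$ ($U{\left(R,K \right)} = 6 \left(-3\right) = -18$)
$- \frac{328}{U{\left(12,17 \right)}} = - \frac{328}{-18} = \left(-328\right) \left(- \frac{1}{18}\right) = \frac{164}{9}$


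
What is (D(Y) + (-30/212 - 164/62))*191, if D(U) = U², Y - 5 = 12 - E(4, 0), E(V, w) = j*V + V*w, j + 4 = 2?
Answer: 390517263/3286 ≈ 1.1884e+5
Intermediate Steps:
j = -2 (j = -4 + 2 = -2)
E(V, w) = -2*V + V*w
Y = 25 (Y = 5 + (12 - 4*(-2 + 0)) = 5 + (12 - 4*(-2)) = 5 + (12 - 1*(-8)) = 5 + (12 + 8) = 5 + 20 = 25)
(D(Y) + (-30/212 - 164/62))*191 = (25² + (-30/212 - 164/62))*191 = (625 + (-30*1/212 - 164*1/62))*191 = (625 + (-15/106 - 82/31))*191 = (625 - 9157/3286)*191 = (2044593/3286)*191 = 390517263/3286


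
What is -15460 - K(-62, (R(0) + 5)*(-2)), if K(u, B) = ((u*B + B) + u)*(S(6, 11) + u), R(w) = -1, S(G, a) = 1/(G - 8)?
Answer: 11165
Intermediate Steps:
S(G, a) = 1/(-8 + G)
K(u, B) = (-½ + u)*(B + u + B*u) (K(u, B) = ((u*B + B) + u)*(1/(-8 + 6) + u) = ((B*u + B) + u)*(1/(-2) + u) = ((B + B*u) + u)*(-½ + u) = (B + u + B*u)*(-½ + u) = (-½ + u)*(B + u + B*u))
-15460 - K(-62, (R(0) + 5)*(-2)) = -15460 - ((-62)² - (-1 + 5)*(-2)/2 - ½*(-62) + ((-1 + 5)*(-2))*(-62)² + (½)*((-1 + 5)*(-2))*(-62)) = -15460 - (3844 - 2*(-2) + 31 + (4*(-2))*3844 + (½)*(4*(-2))*(-62)) = -15460 - (3844 - ½*(-8) + 31 - 8*3844 + (½)*(-8)*(-62)) = -15460 - (3844 + 4 + 31 - 30752 + 248) = -15460 - 1*(-26625) = -15460 + 26625 = 11165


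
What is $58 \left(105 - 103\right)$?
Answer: $116$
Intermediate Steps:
$58 \left(105 - 103\right) = 58 \cdot 2 = 116$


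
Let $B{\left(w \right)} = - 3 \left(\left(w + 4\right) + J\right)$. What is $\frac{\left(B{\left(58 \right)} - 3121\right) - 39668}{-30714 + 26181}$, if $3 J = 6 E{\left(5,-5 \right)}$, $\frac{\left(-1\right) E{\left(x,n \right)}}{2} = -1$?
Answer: $\frac{14329}{1511} \approx 9.4831$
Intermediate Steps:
$E{\left(x,n \right)} = 2$ ($E{\left(x,n \right)} = \left(-2\right) \left(-1\right) = 2$)
$J = 4$ ($J = \frac{6 \cdot 2}{3} = \frac{1}{3} \cdot 12 = 4$)
$B{\left(w \right)} = -24 - 3 w$ ($B{\left(w \right)} = - 3 \left(\left(w + 4\right) + 4\right) = - 3 \left(\left(4 + w\right) + 4\right) = - 3 \left(8 + w\right) = -24 - 3 w$)
$\frac{\left(B{\left(58 \right)} - 3121\right) - 39668}{-30714 + 26181} = \frac{\left(\left(-24 - 174\right) - 3121\right) - 39668}{-30714 + 26181} = \frac{\left(\left(-24 - 174\right) - 3121\right) - 39668}{-4533} = \left(\left(-198 - 3121\right) - 39668\right) \left(- \frac{1}{4533}\right) = \left(-3319 - 39668\right) \left(- \frac{1}{4533}\right) = \left(-42987\right) \left(- \frac{1}{4533}\right) = \frac{14329}{1511}$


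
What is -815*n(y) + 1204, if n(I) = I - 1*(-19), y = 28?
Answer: -37101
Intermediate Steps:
n(I) = 19 + I (n(I) = I + 19 = 19 + I)
-815*n(y) + 1204 = -815*(19 + 28) + 1204 = -815*47 + 1204 = -38305 + 1204 = -37101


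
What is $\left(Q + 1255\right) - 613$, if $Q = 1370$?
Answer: $2012$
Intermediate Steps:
$\left(Q + 1255\right) - 613 = \left(1370 + 1255\right) - 613 = 2625 - 613 = 2012$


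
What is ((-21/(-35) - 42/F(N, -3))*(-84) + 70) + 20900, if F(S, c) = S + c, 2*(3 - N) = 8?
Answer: 100188/5 ≈ 20038.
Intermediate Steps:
N = -1 (N = 3 - 1/2*8 = 3 - 4 = -1)
((-21/(-35) - 42/F(N, -3))*(-84) + 70) + 20900 = ((-21/(-35) - 42/(-1 - 3))*(-84) + 70) + 20900 = ((-21*(-1/35) - 42/(-4))*(-84) + 70) + 20900 = ((3/5 - 42*(-1/4))*(-84) + 70) + 20900 = ((3/5 + 21/2)*(-84) + 70) + 20900 = ((111/10)*(-84) + 70) + 20900 = (-4662/5 + 70) + 20900 = -4312/5 + 20900 = 100188/5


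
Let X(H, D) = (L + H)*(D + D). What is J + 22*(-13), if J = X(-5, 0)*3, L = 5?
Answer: -286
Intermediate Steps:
X(H, D) = 2*D*(5 + H) (X(H, D) = (5 + H)*(D + D) = (5 + H)*(2*D) = 2*D*(5 + H))
J = 0 (J = (2*0*(5 - 5))*3 = (2*0*0)*3 = 0*3 = 0)
J + 22*(-13) = 0 + 22*(-13) = 0 - 286 = -286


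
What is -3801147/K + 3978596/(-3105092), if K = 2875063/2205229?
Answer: -6507033342555187886/2231833780199 ≈ -2.9156e+6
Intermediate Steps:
K = 2875063/2205229 (K = 2875063*(1/2205229) = 2875063/2205229 ≈ 1.3037)
-3801147/K + 3978596/(-3105092) = -3801147/2875063/2205229 + 3978596/(-3105092) = -3801147*2205229/2875063 + 3978596*(-1/3105092) = -8382399597663/2875063 - 994649/776273 = -6507033342555187886/2231833780199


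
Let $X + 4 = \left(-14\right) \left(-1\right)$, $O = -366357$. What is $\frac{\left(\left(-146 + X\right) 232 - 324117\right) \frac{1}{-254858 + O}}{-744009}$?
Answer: $- \frac{355669}{462189550935} \approx -7.6953 \cdot 10^{-7}$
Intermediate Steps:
$X = 10$ ($X = -4 - -14 = -4 + 14 = 10$)
$\frac{\left(\left(-146 + X\right) 232 - 324117\right) \frac{1}{-254858 + O}}{-744009} = \frac{\left(\left(-146 + 10\right) 232 - 324117\right) \frac{1}{-254858 - 366357}}{-744009} = \frac{\left(-136\right) 232 - 324117}{-621215} \left(- \frac{1}{744009}\right) = \left(-31552 - 324117\right) \left(- \frac{1}{621215}\right) \left(- \frac{1}{744009}\right) = \left(-355669\right) \left(- \frac{1}{621215}\right) \left(- \frac{1}{744009}\right) = \frac{355669}{621215} \left(- \frac{1}{744009}\right) = - \frac{355669}{462189550935}$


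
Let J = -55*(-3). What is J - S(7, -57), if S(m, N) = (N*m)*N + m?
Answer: -22585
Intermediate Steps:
J = 165
S(m, N) = m + m*N² (S(m, N) = m*N² + m = m + m*N²)
J - S(7, -57) = 165 - 7*(1 + (-57)²) = 165 - 7*(1 + 3249) = 165 - 7*3250 = 165 - 1*22750 = 165 - 22750 = -22585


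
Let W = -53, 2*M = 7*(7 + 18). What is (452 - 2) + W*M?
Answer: -8375/2 ≈ -4187.5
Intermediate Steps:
M = 175/2 (M = (7*(7 + 18))/2 = (7*25)/2 = (½)*175 = 175/2 ≈ 87.500)
(452 - 2) + W*M = (452 - 2) - 53*175/2 = 450 - 9275/2 = -8375/2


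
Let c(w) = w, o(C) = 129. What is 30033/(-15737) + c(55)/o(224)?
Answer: -3008722/2030073 ≈ -1.4821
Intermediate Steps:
30033/(-15737) + c(55)/o(224) = 30033/(-15737) + 55/129 = 30033*(-1/15737) + 55*(1/129) = -30033/15737 + 55/129 = -3008722/2030073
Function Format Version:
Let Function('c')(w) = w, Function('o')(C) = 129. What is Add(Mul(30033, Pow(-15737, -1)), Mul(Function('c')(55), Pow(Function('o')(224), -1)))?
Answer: Rational(-3008722, 2030073) ≈ -1.4821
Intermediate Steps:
Add(Mul(30033, Pow(-15737, -1)), Mul(Function('c')(55), Pow(Function('o')(224), -1))) = Add(Mul(30033, Pow(-15737, -1)), Mul(55, Pow(129, -1))) = Add(Mul(30033, Rational(-1, 15737)), Mul(55, Rational(1, 129))) = Add(Rational(-30033, 15737), Rational(55, 129)) = Rational(-3008722, 2030073)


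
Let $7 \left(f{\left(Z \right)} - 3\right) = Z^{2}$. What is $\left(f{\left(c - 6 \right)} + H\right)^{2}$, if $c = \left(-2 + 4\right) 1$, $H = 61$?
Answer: $\frac{215296}{49} \approx 4393.8$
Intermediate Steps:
$c = 2$ ($c = 2 \cdot 1 = 2$)
$f{\left(Z \right)} = 3 + \frac{Z^{2}}{7}$
$\left(f{\left(c - 6 \right)} + H\right)^{2} = \left(\left(3 + \frac{\left(2 - 6\right)^{2}}{7}\right) + 61\right)^{2} = \left(\left(3 + \frac{\left(-4\right)^{2}}{7}\right) + 61\right)^{2} = \left(\left(3 + \frac{1}{7} \cdot 16\right) + 61\right)^{2} = \left(\left(3 + \frac{16}{7}\right) + 61\right)^{2} = \left(\frac{37}{7} + 61\right)^{2} = \left(\frac{464}{7}\right)^{2} = \frac{215296}{49}$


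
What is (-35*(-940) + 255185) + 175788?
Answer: 463873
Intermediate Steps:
(-35*(-940) + 255185) + 175788 = (32900 + 255185) + 175788 = 288085 + 175788 = 463873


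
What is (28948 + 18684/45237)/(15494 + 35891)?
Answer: 87302624/154966883 ≈ 0.56336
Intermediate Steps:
(28948 + 18684/45237)/(15494 + 35891) = (28948 + 18684*(1/45237))/51385 = (28948 + 6228/15079)*(1/51385) = (436513120/15079)*(1/51385) = 87302624/154966883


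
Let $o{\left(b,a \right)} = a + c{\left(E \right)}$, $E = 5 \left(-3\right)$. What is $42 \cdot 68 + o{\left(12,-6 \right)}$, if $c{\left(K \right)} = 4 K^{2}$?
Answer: $3750$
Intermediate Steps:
$E = -15$
$o{\left(b,a \right)} = 900 + a$ ($o{\left(b,a \right)} = a + 4 \left(-15\right)^{2} = a + 4 \cdot 225 = a + 900 = 900 + a$)
$42 \cdot 68 + o{\left(12,-6 \right)} = 42 \cdot 68 + \left(900 - 6\right) = 2856 + 894 = 3750$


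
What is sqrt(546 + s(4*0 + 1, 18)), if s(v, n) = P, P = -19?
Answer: sqrt(527) ≈ 22.956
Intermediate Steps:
s(v, n) = -19
sqrt(546 + s(4*0 + 1, 18)) = sqrt(546 - 19) = sqrt(527)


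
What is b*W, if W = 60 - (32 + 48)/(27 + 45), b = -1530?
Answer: -90100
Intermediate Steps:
W = 530/9 (W = 60 - 80/72 = 60 - 1*10/9 = 60 - 10/9 = 530/9 ≈ 58.889)
b*W = -1530*530/9 = -90100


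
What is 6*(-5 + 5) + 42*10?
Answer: 420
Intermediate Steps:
6*(-5 + 5) + 42*10 = 6*0 + 420 = 0 + 420 = 420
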